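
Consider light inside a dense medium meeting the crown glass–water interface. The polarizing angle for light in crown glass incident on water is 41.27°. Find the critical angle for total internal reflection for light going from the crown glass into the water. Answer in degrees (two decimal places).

From Brewster, n₂/n₁ = tan θ_B = tan 41.27° = 0.8776.
Then sin θ_c = n₂/n₁ = 0.8776, so θ_c = arcsin 0.8776 = 61.35°.

θ_c ≈ 61.35°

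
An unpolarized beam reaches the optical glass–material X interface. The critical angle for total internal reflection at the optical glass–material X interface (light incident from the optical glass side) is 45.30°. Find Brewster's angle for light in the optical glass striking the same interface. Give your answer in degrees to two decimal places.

n₂/n₁ = sin θ_c = sin 45.30° = 0.7108.
tan θ_B equals the same ratio, so θ_B = arctan(0.7108) = 35.41°.

θ_B ≈ 35.41°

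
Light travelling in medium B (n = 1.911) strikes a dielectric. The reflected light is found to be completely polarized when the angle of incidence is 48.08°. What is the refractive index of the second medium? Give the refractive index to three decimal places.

Brewster's law: tan θ_B = n₂/n₁ (light incident in medium B, refracted into a dielectric).
n₂ = n₁ tan θ_B = 1.911 × tan 48.08° = 2.128.

n ≈ 2.128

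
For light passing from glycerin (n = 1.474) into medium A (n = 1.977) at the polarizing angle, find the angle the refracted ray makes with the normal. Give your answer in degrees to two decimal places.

tan θ_B = n₂/n₁ = 1.977/1.474 = 1.3412, so θ_B = 53.29°.
At Brewster's angle the reflected and refracted rays are perpendicular, so θ_t = 90° − θ_B = 90° − 53.29° = 36.71°.

θ_t ≈ 36.71°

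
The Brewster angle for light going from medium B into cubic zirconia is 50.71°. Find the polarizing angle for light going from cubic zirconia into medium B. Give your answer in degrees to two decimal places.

θ_B' ≈ 39.29°

The two Brewster angles are complementary: θ_B' = 90° − θ_B = 90° − 50.71° = 39.29°.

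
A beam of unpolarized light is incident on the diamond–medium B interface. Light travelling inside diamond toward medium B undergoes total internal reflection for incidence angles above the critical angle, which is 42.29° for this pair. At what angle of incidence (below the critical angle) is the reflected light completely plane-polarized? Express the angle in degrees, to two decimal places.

sin θ_c = n₂/n₁, so n₂/n₁ = sin 42.29° = 0.6729.
Brewster: tan θ_B = n₂/n₁ = 0.6729.
θ_B = arctan(0.6729) = 33.94°.

θ_B ≈ 33.94°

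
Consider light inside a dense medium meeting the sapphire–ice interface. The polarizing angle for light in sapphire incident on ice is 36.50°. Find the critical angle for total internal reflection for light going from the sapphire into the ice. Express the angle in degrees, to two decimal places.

θ_c ≈ 47.73°

n₂/n₁ = tan 36.50° = 0.7400; the critical angle satisfies sin θ_c = n₂/n₁.
θ_c = arcsin(0.7400) = 47.73°.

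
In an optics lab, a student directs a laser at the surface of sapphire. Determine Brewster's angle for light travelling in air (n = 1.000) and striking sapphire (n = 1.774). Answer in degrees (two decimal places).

Here n₂/n₁ = 1.774/1.000 = 1.7740, and Brewster's law gives tan θ_B = n₂/n₁. Taking the arctangent, θ_B = 60.59°.

θ_B ≈ 60.59°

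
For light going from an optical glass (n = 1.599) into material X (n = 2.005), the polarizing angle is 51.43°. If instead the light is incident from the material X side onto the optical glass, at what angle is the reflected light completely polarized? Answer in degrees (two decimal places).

θ_B' ≈ 38.57°

Reversing the direction swaps n₁ and n₂, so tan θ_B' = 1/tan θ_B and θ_B' = 90° − θ_B.
Hence θ_B' = 90° − 51.43° = 38.57°.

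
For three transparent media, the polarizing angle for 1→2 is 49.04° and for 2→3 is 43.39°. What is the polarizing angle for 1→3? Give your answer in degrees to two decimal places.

tan θ_B(1→2) = n₂/n₁ = tan 49.04° = 1.1520.
tan θ_B(2→3) = n₃/n₂ = tan 43.39° = 0.9453.
So n₃/n₁ = (n₂/n₁)(n₃/n₂) = 1.1520 × 0.9453 = 1.0890.
θ_B(1→3) = arctan(1.0890) = 47.44°.

θ_B ≈ 47.44°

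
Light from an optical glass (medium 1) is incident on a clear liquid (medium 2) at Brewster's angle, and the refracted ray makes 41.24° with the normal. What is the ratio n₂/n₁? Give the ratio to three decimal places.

θ_B + θ_t = 90°, so θ_B = 90° − 41.24° = 48.76°.
Then n₂/n₁ = tan θ_B = tan 48.76° = 1.141.

n₂/n₁ ≈ 1.141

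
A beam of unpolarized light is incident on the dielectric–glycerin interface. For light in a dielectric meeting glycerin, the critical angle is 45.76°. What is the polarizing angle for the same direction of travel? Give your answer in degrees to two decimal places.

θ_B ≈ 35.62°

At the critical angle sin θ_c = n₂/n₁, giving n₂/n₁ = sin 45.76° = 0.7164.
Then tan θ_B = n₂/n₁ = 0.7164, so θ_B = arctan 0.7164 = 35.62°.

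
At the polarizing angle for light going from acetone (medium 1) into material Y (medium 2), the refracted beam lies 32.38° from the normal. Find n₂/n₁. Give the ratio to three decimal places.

n₂/n₁ ≈ 1.577

At Brewster incidence θ_B = 90° − θ_t = 90° − 32.38° = 57.62°.
Then n₂/n₁ = tan θ_B = tan 57.62° = 1.577.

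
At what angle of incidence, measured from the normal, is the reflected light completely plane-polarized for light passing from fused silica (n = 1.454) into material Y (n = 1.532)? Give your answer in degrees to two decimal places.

Here n₂/n₁ = 1.532/1.454 = 1.0536, and Brewster's law gives tan θ_B = n₂/n₁.
So θ_B = arctan 1.0536 = 46.50°.

θ_B ≈ 46.50°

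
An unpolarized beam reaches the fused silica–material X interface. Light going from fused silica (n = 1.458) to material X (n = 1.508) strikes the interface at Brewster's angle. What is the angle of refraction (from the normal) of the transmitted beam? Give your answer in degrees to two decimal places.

θ_t ≈ 44.03°

θ_B = arctan(n₂/n₁) = arctan(1.508/1.458) = 45.97°.
The refracted ray is perpendicular to the reflected ray, so θ_t = 90° − θ_B = 44.03°.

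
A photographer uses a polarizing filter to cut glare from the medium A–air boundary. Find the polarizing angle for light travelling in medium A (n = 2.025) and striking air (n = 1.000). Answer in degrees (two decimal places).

tan θ_B = n₂/n₁ = 1.000/2.025 = 0.4938.
θ_B = arctan(0.4938) = 26.28°.

θ_B ≈ 26.28°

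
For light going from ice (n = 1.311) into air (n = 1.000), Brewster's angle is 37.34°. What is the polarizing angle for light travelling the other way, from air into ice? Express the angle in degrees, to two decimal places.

θ_B' ≈ 52.66°

The two Brewster angles are complementary: θ_B' = 90° − θ_B = 90° − 37.34° = 52.66°.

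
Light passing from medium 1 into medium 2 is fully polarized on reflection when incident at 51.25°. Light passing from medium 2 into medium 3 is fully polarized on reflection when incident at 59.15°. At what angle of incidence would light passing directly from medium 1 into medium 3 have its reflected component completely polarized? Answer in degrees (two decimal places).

θ_B ≈ 64.39°

Each Brewster angle gives a ratio: n₂/n₁ = tan 51.25° = 1.2460, n₃/n₂ = tan 59.15° = 1.6742.
n₃/n₁ = 2.0860. Then tan θ_B(1→3) = n₃/n₁, so θ_B(1→3) = arctan(2.0860) = 64.39°.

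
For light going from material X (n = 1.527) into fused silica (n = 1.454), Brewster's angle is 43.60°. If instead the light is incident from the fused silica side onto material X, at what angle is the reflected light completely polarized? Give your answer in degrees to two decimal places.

The two Brewster angles are complementary: θ_B' = 90° − θ_B = 90° − 43.60° = 46.40°.

θ_B' ≈ 46.40°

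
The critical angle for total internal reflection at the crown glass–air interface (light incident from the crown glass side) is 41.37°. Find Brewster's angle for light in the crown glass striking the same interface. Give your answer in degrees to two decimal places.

θ_B ≈ 33.46°

sin θ_c = n₂/n₁, so n₂/n₁ = sin 41.37° = 0.6609.
Brewster: tan θ_B = n₂/n₁ = 0.6609.
θ_B = arctan(0.6609) = 33.46°.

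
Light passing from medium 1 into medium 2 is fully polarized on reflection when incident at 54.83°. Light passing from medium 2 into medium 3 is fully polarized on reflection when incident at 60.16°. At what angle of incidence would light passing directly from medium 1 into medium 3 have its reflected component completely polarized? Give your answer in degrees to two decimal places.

n₂/n₁ = tan 54.83° = 1.4192 and n₃/n₂ = tan 60.16° = 1.7433.
n₃/n₁ = 2.4740. Then tan θ_B(1→3) = n₃/n₁, so θ_B(1→3) = arctan(2.4740) = 67.99°.

θ_B ≈ 67.99°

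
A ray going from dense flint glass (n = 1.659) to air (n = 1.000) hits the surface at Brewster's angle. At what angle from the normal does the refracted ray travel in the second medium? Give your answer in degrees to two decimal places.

tan θ_B = n₂/n₁ = 1.000/1.659 = 0.6028, so θ_B = 31.08°.
The refracted ray is perpendicular to the reflected ray, so θ_t = 90° − θ_B = 58.92°.

θ_t ≈ 58.92°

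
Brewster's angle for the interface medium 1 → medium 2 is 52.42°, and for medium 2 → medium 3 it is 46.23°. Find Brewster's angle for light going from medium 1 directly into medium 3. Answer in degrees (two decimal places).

θ_B ≈ 53.60°

tan θ_B(1→2) = n₂/n₁ = tan 52.42° = 1.2995.
tan θ_B(2→3) = n₃/n₂ = tan 46.23° = 1.0439.
n₃/n₁ = 1.3565. Then tan θ_B(1→3) = n₃/n₁, so θ_B(1→3) = arctan(1.3565) = 53.60°.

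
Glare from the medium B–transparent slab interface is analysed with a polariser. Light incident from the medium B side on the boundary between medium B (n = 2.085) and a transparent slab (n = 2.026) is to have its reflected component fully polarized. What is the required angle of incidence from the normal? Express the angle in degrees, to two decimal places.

θ_B ≈ 44.18°

Here n₂/n₁ = 2.026/2.085 = 0.9717, and Brewster's law gives tan θ_B = n₂/n₁. Taking the arctangent, θ_B = 44.18°.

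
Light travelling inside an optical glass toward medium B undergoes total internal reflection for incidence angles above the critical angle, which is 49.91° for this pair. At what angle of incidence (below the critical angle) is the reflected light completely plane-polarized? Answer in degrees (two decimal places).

At the critical angle sin θ_c = n₂/n₁, giving n₂/n₁ = sin 49.91° = 0.7650.
Then tan θ_B = n₂/n₁ = 0.7650, so θ_B = arctan 0.7650 = 37.42°.

θ_B ≈ 37.42°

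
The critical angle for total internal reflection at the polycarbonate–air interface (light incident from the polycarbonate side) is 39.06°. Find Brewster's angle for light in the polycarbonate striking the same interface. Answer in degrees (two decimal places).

θ_B ≈ 32.22°

n₂/n₁ = sin θ_c = sin 39.06° = 0.6301.
tan θ_B equals the same ratio, so θ_B = arctan(0.6301) = 32.22°.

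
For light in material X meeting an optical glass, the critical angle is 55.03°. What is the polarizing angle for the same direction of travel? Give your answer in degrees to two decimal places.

θ_B ≈ 39.33°

sin θ_c = n₂/n₁, so n₂/n₁ = sin 55.03° = 0.8195.
Brewster: tan θ_B = n₂/n₁ = 0.8195.
θ_B = arctan(0.8195) = 39.33°.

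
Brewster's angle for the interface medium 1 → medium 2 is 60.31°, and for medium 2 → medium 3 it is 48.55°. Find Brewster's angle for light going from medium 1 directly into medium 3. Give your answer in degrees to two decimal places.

tan θ_B(1→2) = n₂/n₁ = tan 60.31° = 1.7539.
tan θ_B(2→3) = n₃/n₂ = tan 48.55° = 1.1323.
n₃/n₁ = 1.9859. Then tan θ_B(1→3) = n₃/n₁, so θ_B(1→3) = arctan(1.9859) = 63.27°.

θ_B ≈ 63.27°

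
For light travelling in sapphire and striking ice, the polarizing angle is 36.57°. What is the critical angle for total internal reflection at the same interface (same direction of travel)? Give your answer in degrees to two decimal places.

θ_c ≈ 47.89°

tan θ_B = n₂/n₁ = tan 36.57° = 0.7419.
Total internal reflection: sin θ_c = n₂/n₁ = 0.7419.
θ_c = arcsin(0.7419) = 47.89°.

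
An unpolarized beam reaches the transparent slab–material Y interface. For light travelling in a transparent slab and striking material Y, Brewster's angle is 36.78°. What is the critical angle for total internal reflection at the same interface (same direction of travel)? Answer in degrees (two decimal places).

n₂/n₁ = tan 36.78° = 0.7476; the critical angle satisfies sin θ_c = n₂/n₁.
θ_c = arcsin(0.7476) = 48.38°.

θ_c ≈ 48.38°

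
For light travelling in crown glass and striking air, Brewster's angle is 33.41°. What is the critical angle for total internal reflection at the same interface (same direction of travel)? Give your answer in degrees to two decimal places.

θ_c ≈ 41.27°

From Brewster, n₂/n₁ = tan θ_B = tan 33.41° = 0.6596.
Then sin θ_c = n₂/n₁ = 0.6596, so θ_c = arcsin 0.6596 = 41.27°.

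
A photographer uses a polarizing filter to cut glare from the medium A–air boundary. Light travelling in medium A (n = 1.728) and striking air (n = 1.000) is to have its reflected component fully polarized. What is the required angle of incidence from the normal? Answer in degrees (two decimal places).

θ_B ≈ 30.06°

The reflected p-component vanishes when tan θ_B = n₂/n₁.
tan θ_B = n₂/n₁ = 1.000/1.728 = 0.5787.
So θ_B = arctan 0.5787 = 30.06°.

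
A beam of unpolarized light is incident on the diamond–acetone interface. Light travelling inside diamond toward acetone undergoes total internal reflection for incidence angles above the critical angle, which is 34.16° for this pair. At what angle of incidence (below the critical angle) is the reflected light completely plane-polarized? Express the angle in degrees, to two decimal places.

θ_B ≈ 29.31°

n₂/n₁ = sin θ_c = sin 34.16° = 0.5615.
tan θ_B equals the same ratio, so θ_B = arctan(0.5615) = 29.31°.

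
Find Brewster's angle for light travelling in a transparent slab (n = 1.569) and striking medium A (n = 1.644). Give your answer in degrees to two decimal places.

Brewster's condition: tan θ_B = n₂/n₁ = 1.644/1.569 = 1.0478. Taking the arctangent, θ_B = 46.34°.

θ_B ≈ 46.34°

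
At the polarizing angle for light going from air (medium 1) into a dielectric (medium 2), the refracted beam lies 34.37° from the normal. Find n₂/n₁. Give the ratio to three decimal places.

At Brewster incidence θ_B = 90° − θ_t = 90° − 34.37° = 55.63°.
tan θ_B = n₂/n₁, so n₂/n₁ = tan 55.63° = 1.462.

n₂/n₁ ≈ 1.462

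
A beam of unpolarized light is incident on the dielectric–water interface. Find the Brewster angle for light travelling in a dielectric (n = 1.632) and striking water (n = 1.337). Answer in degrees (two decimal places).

tan θ_B = n₂/n₁ = 1.337/1.632 = 0.8192.
θ_B = arctan(0.8192) = 39.33°.

θ_B ≈ 39.33°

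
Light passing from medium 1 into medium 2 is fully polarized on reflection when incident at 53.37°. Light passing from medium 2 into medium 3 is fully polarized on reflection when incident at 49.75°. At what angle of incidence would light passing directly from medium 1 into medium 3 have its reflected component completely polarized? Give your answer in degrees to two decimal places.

θ_B ≈ 57.81°

tan θ_B(1→2) = n₂/n₁ = tan 53.37° = 1.3450.
tan θ_B(2→3) = n₃/n₂ = tan 49.75° = 1.1812.
n₃/n₁ = 1.5888. Then tan θ_B(1→3) = n₃/n₁, so θ_B(1→3) = arctan(1.5888) = 57.81°.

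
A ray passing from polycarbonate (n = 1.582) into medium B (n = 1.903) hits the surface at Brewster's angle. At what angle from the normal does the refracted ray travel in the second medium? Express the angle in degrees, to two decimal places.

θ_B = arctan(n₂/n₁) = arctan(1.903/1.582) = 50.26°.
The refracted ray is perpendicular to the reflected ray, so θ_t = 90° − θ_B = 39.74°.

θ_t ≈ 39.74°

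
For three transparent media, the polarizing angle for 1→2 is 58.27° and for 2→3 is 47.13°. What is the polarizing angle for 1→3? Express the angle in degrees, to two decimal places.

θ_B ≈ 60.14°

Each Brewster angle gives a ratio: n₂/n₁ = tan 58.27° = 1.6172, n₃/n₂ = tan 47.13° = 1.0773.
So n₃/n₁ = (n₂/n₁)(n₃/n₂) = 1.6172 × 1.0773 = 1.7422.
θ_B(1→3) = arctan(1.7422) = 60.14°.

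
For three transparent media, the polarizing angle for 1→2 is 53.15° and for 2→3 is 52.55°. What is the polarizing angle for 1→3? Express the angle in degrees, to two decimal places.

Each Brewster angle gives a ratio: n₂/n₁ = tan 53.15° = 1.3343, n₃/n₂ = tan 52.55° = 1.3056.
Multiplying, n₃/n₁ = 1.3343 × 1.3056 = 1.7420, and θ_B(1→3) = arctan 1.7420 = 60.14°.

θ_B ≈ 60.14°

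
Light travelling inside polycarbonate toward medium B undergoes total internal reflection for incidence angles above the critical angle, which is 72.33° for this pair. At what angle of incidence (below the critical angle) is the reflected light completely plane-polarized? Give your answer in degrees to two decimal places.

θ_B ≈ 43.62°

At the critical angle sin θ_c = n₂/n₁, giving n₂/n₁ = sin 72.33° = 0.9528.
Then tan θ_B = n₂/n₁ = 0.9528, so θ_B = arctan 0.9528 = 43.62°.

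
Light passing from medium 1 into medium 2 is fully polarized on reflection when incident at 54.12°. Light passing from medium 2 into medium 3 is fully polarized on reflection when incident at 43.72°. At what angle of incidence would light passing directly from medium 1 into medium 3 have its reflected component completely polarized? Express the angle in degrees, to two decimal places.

n₂/n₁ = tan 54.12° = 1.3825 and n₃/n₂ = tan 43.72° = 0.9563.
Multiplying, n₃/n₁ = 1.3825 × 0.9563 = 1.3220, and θ_B(1→3) = arctan 1.3220 = 52.90°.

θ_B ≈ 52.90°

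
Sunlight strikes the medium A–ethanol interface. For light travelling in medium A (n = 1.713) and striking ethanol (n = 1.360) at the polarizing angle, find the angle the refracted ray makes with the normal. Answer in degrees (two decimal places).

tan θ_B = n₂/n₁ = 1.360/1.713 = 0.7939, so θ_B = 38.45°.
At Brewster's angle the reflected and refracted rays are perpendicular, so θ_t = 90° − θ_B = 90° − 38.45° = 51.55°.

θ_t ≈ 51.55°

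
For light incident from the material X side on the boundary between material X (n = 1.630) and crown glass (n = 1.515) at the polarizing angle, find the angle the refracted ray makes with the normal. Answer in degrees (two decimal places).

θ_t ≈ 47.09°

First find Brewster's angle: tan θ_B = 1.515/1.630 = 0.9294, giving θ_B = 42.91°.
The refracted ray is perpendicular to the reflected ray, so θ_t = 90° − θ_B = 47.09°.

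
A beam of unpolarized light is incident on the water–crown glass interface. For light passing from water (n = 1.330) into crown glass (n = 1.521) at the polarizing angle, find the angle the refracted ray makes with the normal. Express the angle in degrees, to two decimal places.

θ_t ≈ 41.17°

First find Brewster's angle: tan θ_B = 1.521/1.330 = 1.1436, giving θ_B = 48.83°.
The refracted ray is perpendicular to the reflected ray, so θ_t = 90° − θ_B = 41.17°.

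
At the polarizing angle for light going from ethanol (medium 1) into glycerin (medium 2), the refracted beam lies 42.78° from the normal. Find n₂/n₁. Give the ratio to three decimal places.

θ_B + θ_t = 90°, so θ_B = 90° − 42.78° = 47.22°.
tan θ_B = n₂/n₁, so n₂/n₁ = tan 47.22° = 1.081.

n₂/n₁ ≈ 1.081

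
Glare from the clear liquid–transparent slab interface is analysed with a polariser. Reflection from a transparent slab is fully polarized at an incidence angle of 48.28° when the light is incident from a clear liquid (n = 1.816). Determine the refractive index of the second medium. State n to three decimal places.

n ≈ 2.037

Full polarization of the reflected beam means tan θ_B = n₂/n₁, where n₁ is the incident medium (a clear liquid).
n₂ = n₁ tan θ_B = 1.816 × tan 48.28° = 2.037.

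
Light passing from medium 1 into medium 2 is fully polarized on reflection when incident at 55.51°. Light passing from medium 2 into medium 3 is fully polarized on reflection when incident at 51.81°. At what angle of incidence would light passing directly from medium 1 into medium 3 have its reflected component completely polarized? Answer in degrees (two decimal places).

Each Brewster angle gives a ratio: n₂/n₁ = tan 55.51° = 1.4556, n₃/n₂ = tan 51.81° = 1.2712.
Multiplying, n₃/n₁ = 1.4556 × 1.2712 = 1.8503, and θ_B(1→3) = arctan 1.8503 = 61.61°.

θ_B ≈ 61.61°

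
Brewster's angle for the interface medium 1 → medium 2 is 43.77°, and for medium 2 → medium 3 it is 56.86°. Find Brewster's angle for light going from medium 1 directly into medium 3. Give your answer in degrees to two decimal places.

θ_B ≈ 55.72°

Each Brewster angle gives a ratio: n₂/n₁ = tan 43.77° = 0.9580, n₃/n₂ = tan 56.86° = 1.5317.
So n₃/n₁ = (n₂/n₁)(n₃/n₂) = 0.9580 × 1.5317 = 1.4673.
θ_B(1→3) = arctan(1.4673) = 55.72°.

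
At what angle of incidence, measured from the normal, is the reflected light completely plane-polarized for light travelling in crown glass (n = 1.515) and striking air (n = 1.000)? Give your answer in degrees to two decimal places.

θ_B ≈ 33.43°

tan θ_B = n₂/n₁ = 1.000/1.515 = 0.6601.
So θ_B = arctan 0.6601 = 33.43°.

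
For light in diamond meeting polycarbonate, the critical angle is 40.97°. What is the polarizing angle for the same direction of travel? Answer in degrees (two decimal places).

n₂/n₁ = sin θ_c = sin 40.97° = 0.6557.
tan θ_B equals the same ratio, so θ_B = arctan(0.6557) = 33.25°.

θ_B ≈ 33.25°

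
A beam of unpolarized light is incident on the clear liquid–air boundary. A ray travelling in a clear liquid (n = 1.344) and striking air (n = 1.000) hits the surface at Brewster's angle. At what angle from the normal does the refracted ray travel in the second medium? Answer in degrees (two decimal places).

θ_t ≈ 53.35°

tan θ_B = n₂/n₁ = 1.000/1.344 = 0.7440, so θ_B = 36.65°.
The refracted ray is perpendicular to the reflected ray, so θ_t = 90° − θ_B = 53.35°.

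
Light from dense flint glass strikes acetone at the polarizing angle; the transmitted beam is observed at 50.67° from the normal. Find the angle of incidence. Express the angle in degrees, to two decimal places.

θ_B ≈ 39.33°

Brewster's condition makes the reflected and refracted beams perpendicular: θ_B + θ_t = 90°.
θ_B = 90° − 50.67° = 39.33°.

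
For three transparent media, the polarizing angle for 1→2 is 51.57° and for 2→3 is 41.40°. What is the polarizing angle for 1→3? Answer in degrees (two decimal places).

θ_B ≈ 48.01°

n₂/n₁ = tan 51.57° = 1.2603 and n₃/n₂ = tan 41.40° = 0.8816.
n₃/n₁ = 1.1111. Then tan θ_B(1→3) = n₃/n₁, so θ_B(1→3) = arctan(1.1111) = 48.01°.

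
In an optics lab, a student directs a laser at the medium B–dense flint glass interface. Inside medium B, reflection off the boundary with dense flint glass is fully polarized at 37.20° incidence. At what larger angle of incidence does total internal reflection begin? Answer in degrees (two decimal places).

θ_c ≈ 49.38°

n₂/n₁ = tan 37.20° = 0.7590; the critical angle satisfies sin θ_c = n₂/n₁.
θ_c = arcsin(0.7590) = 49.38°.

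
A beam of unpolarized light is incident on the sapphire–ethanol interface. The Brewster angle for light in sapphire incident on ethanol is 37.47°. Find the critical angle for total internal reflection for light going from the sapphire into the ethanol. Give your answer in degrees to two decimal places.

θ_c ≈ 50.04°

tan θ_B = n₂/n₁ = tan 37.47° = 0.7665.
Total internal reflection: sin θ_c = n₂/n₁ = 0.7665.
θ_c = arcsin(0.7665) = 50.04°.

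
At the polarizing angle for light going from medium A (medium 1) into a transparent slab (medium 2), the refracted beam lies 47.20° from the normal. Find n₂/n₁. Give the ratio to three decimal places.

n₂/n₁ ≈ 0.926

θ_B + θ_t = 90°, so θ_B = 90° − 47.20° = 42.80°.
tan θ_B = n₂/n₁, so n₂/n₁ = tan 42.80° = 0.926.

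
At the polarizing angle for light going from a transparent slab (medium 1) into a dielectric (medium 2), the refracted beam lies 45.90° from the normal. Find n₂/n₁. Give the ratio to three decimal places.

θ_B + θ_t = 90°, so θ_B = 90° − 45.90° = 44.10°.
Then n₂/n₁ = tan θ_B = tan 44.10° = 0.969.

n₂/n₁ ≈ 0.969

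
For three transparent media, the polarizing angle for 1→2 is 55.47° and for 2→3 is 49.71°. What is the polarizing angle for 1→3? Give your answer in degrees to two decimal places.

θ_B ≈ 59.74°

tan θ_B(1→2) = n₂/n₁ = tan 55.47° = 1.4534.
tan θ_B(2→3) = n₃/n₂ = tan 49.71° = 1.1796.
n₃/n₁ = 1.7144. Then tan θ_B(1→3) = n₃/n₁, so θ_B(1→3) = arctan(1.7144) = 59.74°.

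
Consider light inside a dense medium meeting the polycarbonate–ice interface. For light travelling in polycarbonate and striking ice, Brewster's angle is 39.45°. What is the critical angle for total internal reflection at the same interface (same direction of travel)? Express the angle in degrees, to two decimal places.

θ_c ≈ 55.37°

tan θ_B = n₂/n₁ = tan 39.45° = 0.8229.
Total internal reflection: sin θ_c = n₂/n₁ = 0.8229.
θ_c = arcsin(0.8229) = 55.37°.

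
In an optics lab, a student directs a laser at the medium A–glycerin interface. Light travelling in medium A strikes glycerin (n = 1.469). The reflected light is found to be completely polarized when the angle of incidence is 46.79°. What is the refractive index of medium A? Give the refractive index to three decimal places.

Full polarization of the reflected beam means tan θ_B = n₂/n₁, where n₁ is the incident medium (medium A).
n₁ = n₂ / tan θ_B = 1.469 / tan 46.79° = 1.380.

n ≈ 1.380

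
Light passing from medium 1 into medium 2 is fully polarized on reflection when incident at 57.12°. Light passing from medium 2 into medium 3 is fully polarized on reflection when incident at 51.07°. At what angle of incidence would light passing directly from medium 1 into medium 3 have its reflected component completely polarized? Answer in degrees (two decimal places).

θ_B ≈ 62.43°

tan θ_B(1→2) = n₂/n₁ = tan 57.12° = 1.5469.
tan θ_B(2→3) = n₃/n₂ = tan 51.07° = 1.2380.
n₃/n₁ = 1.9151. Then tan θ_B(1→3) = n₃/n₁, so θ_B(1→3) = arctan(1.9151) = 62.43°.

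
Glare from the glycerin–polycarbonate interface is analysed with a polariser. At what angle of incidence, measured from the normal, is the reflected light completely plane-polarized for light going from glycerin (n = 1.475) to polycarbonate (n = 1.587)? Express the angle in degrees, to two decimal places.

At Brewster's angle the reflected and refracted rays are perpendicular, which with Snell's law gives tan θ_B = n₂/n₁.
Here n₂/n₁ = 1.587/1.475 = 1.0759, and Brewster's law gives tan θ_B = n₂/n₁.
θ_B = arctan(1.0759) = 47.09°.

θ_B ≈ 47.09°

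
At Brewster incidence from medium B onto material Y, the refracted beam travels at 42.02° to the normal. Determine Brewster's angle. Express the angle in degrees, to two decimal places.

Since the reflected and refracted rays are at right angles at the polarizing angle, θ_B + θ_t = 90°.
θ_B = 90° − 42.02° = 47.98°.

θ_B ≈ 47.98°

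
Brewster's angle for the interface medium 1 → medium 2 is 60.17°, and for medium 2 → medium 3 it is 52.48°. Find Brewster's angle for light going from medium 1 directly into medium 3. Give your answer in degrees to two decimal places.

n₂/n₁ = tan 60.17° = 1.7440 and n₃/n₂ = tan 52.48° = 1.3023.
Multiplying, n₃/n₁ = 1.7440 × 1.3023 = 2.2712, and θ_B(1→3) = arctan 2.2712 = 66.24°.

θ_B ≈ 66.24°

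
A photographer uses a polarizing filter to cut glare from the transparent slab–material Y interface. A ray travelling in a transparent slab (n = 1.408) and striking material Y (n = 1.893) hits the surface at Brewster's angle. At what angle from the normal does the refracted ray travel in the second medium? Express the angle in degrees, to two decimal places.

θ_t ≈ 36.64°

tan θ_B = n₂/n₁ = 1.893/1.408 = 1.3445, so θ_B = 53.36°.
Since θ_B + θ_t = 90° at Brewster incidence, θ_t = 90° − 53.36° = 36.64°.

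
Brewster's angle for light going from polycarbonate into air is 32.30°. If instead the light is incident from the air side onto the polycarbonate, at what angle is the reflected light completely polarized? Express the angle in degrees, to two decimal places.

θ_B' ≈ 57.70°

tan θ_B' = n₁/n₂ = 1/tan θ_B, so θ_B' = 90° − θ_B.
θ_B' = 90° − 32.30° = 57.70°.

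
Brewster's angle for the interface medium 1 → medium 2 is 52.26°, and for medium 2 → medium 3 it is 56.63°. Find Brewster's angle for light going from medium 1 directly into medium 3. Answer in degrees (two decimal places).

n₂/n₁ = tan 52.26° = 1.2920 and n₃/n₂ = tan 56.63° = 1.5183.
Multiplying, n₃/n₁ = 1.2920 × 1.5183 = 1.9616, and θ_B(1→3) = arctan 1.9616 = 62.99°.

θ_B ≈ 62.99°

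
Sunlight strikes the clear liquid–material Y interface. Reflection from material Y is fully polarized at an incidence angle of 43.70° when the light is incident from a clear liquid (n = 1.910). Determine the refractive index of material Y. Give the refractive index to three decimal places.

n ≈ 1.825

At the Brewster angle, tan θ_B = n₂/n₁ with n₁ on the incident side (a clear liquid) and n₂ on the transmitted side (material Y).
n₂ = n₁ tan θ_B = 1.910 × tan 43.70° = 1.825.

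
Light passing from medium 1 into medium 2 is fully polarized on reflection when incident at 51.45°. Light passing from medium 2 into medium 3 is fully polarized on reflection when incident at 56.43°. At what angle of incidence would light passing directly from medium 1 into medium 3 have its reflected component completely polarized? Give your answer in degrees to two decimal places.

θ_B ≈ 62.13°

n₂/n₁ = tan 51.45° = 1.2549 and n₃/n₂ = tan 56.43° = 1.5068.
Multiplying, n₃/n₁ = 1.2549 × 1.5068 = 1.8910, and θ_B(1→3) = arctan 1.8910 = 62.13°.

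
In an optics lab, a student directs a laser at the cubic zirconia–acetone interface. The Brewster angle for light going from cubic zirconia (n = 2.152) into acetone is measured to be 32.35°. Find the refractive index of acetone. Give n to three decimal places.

Brewster's law: tan θ_B = n₂/n₁ (light incident in cubic zirconia, refracted into acetone).
n₂ = n₁ tan θ_B = 2.152 × tan 32.35° = 1.363.

n ≈ 1.363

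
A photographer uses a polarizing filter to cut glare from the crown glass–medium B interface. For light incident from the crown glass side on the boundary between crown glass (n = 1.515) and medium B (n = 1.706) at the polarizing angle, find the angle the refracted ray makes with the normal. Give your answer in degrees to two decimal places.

θ_t ≈ 41.61°

θ_B = arctan(n₂/n₁) = arctan(1.706/1.515) = 48.39°.
The refracted ray is perpendicular to the reflected ray, so θ_t = 90° − θ_B = 41.61°.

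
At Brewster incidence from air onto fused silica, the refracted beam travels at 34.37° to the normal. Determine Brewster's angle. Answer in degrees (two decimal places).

At Brewster's angle the reflected and refracted rays are perpendicular, so θ_B + θ_t = 90°.
θ_B = 90° − 34.37° = 55.63°.

θ_B ≈ 55.63°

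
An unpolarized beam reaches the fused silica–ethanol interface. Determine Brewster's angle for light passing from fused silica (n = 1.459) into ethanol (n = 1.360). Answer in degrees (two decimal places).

Brewster's condition: tan θ_B = n₂/n₁ = 1.360/1.459 = 0.9321.
So θ_B = arctan 0.9321 = 42.99°.

θ_B ≈ 42.99°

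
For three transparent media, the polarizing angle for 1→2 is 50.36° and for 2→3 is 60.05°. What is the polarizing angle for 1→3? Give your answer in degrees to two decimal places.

θ_B ≈ 64.48°

Each Brewster angle gives a ratio: n₂/n₁ = tan 50.36° = 1.2071, n₃/n₂ = tan 60.05° = 1.7355.
Multiplying, n₃/n₁ = 1.2071 × 1.7355 = 2.0949, and θ_B(1→3) = arctan 2.0949 = 64.48°.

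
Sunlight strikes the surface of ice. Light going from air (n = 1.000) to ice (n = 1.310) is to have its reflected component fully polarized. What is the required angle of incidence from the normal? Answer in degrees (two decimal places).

θ_B ≈ 52.64°

Brewster's condition: tan θ_B = n₂/n₁ = 1.310/1.000 = 1.3100. Taking the arctangent, θ_B = 52.64°.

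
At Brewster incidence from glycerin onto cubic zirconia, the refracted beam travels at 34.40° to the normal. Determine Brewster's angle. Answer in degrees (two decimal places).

θ_B ≈ 55.60°

Brewster's condition makes the reflected and refracted beams perpendicular: θ_B + θ_t = 90°.
So θ_B = 90° − θ_t = 90° − 34.40° = 55.60°.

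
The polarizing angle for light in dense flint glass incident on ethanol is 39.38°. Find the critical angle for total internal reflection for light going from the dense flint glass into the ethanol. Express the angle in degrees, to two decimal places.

From Brewster, n₂/n₁ = tan θ_B = tan 39.38° = 0.8208.
Then sin θ_c = n₂/n₁ = 0.8208, so θ_c = arcsin 0.8208 = 55.17°.

θ_c ≈ 55.17°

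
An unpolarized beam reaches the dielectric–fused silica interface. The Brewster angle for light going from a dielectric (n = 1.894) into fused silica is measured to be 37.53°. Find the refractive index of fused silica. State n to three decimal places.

n ≈ 1.455

Brewster's law: tan θ_B = n₂/n₁ (light incident in a dielectric, refracted into fused silica).
n₂ = n₁ tan θ_B = 1.894 × tan 37.53° = 1.455.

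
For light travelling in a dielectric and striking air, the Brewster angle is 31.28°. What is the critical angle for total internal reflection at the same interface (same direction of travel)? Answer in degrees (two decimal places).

tan θ_B = n₂/n₁ = tan 31.28° = 0.6075.
Total internal reflection: sin θ_c = n₂/n₁ = 0.6075.
θ_c = arcsin(0.6075) = 37.41°.

θ_c ≈ 37.41°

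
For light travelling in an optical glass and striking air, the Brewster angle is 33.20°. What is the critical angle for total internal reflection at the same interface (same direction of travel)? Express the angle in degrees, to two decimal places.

θ_c ≈ 40.87°

n₂/n₁ = tan 33.20° = 0.6544; the critical angle satisfies sin θ_c = n₂/n₁.
θ_c = arcsin(0.6544) = 40.87°.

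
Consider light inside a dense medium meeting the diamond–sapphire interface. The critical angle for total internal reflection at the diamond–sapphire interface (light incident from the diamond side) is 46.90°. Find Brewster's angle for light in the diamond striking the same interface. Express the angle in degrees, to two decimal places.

θ_B ≈ 36.14°

n₂/n₁ = sin θ_c = sin 46.90° = 0.7302.
tan θ_B equals the same ratio, so θ_B = arctan(0.7302) = 36.14°.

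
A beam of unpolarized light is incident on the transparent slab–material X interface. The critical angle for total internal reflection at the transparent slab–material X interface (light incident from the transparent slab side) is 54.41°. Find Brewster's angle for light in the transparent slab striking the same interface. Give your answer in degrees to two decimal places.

θ_B ≈ 39.12°

At the critical angle sin θ_c = n₂/n₁, giving n₂/n₁ = sin 54.41° = 0.8132.
Then tan θ_B = n₂/n₁ = 0.8132, so θ_B = arctan 0.8132 = 39.12°.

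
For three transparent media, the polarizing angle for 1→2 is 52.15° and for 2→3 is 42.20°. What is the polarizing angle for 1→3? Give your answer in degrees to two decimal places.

θ_B ≈ 49.40°

tan θ_B(1→2) = n₂/n₁ = tan 52.15° = 1.2869.
tan θ_B(2→3) = n₃/n₂ = tan 42.20° = 0.9067.
Multiplying, n₃/n₁ = 1.2869 × 0.9067 = 1.1669, and θ_B(1→3) = arctan 1.1669 = 49.40°.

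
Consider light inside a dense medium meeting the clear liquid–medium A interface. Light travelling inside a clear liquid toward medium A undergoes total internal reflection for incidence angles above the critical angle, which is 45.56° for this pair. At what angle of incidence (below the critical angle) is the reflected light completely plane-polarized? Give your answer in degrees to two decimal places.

θ_B ≈ 35.53°

sin θ_c = n₂/n₁, so n₂/n₁ = sin 45.56° = 0.7140.
Brewster: tan θ_B = n₂/n₁ = 0.7140.
θ_B = arctan(0.7140) = 35.53°.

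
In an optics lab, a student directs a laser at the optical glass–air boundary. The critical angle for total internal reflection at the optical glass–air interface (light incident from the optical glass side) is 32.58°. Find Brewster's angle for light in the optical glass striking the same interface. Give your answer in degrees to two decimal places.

θ_B ≈ 28.30°

sin θ_c = n₂/n₁, so n₂/n₁ = sin 32.58° = 0.5385.
Brewster: tan θ_B = n₂/n₁ = 0.5385.
θ_B = arctan(0.5385) = 28.30°.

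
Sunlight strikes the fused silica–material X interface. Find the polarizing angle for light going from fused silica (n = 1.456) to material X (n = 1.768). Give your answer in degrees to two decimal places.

The reflected p-component vanishes when tan θ_B = n₂/n₁.
Brewster's condition: tan θ_B = n₂/n₁ = 1.768/1.456 = 1.2143. Taking the arctangent, θ_B = 50.53°.

θ_B ≈ 50.53°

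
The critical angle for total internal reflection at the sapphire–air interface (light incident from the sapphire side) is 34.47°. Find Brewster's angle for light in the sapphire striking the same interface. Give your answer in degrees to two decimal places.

θ_B ≈ 29.51°

At the critical angle sin θ_c = n₂/n₁, giving n₂/n₁ = sin 34.47° = 0.5660.
Then tan θ_B = n₂/n₁ = 0.5660, so θ_B = arctan 0.5660 = 29.51°.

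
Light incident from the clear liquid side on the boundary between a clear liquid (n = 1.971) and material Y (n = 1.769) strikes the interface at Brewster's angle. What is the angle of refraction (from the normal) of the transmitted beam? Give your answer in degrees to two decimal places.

tan θ_B = n₂/n₁ = 1.769/1.971 = 0.8975, so θ_B = 41.91°.
Since θ_B + θ_t = 90° at Brewster incidence, θ_t = 90° − 41.91° = 48.09°.

θ_t ≈ 48.09°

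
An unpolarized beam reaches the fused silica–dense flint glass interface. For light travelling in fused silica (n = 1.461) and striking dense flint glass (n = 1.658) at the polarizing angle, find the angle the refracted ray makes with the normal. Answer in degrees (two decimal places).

tan θ_B = n₂/n₁ = 1.658/1.461 = 1.1348, so θ_B = 48.61°.
The refracted ray is perpendicular to the reflected ray, so θ_t = 90° − θ_B = 41.39°.

θ_t ≈ 41.39°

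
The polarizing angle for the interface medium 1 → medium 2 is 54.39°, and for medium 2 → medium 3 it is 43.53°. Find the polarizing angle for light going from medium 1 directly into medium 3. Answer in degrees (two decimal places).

n₂/n₁ = tan 54.39° = 1.3963 and n₃/n₂ = tan 43.53° = 0.9500.
Multiplying, n₃/n₁ = 1.3963 × 0.9500 = 1.3264, and θ_B(1→3) = arctan 1.3264 = 52.99°.

θ_B ≈ 52.99°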